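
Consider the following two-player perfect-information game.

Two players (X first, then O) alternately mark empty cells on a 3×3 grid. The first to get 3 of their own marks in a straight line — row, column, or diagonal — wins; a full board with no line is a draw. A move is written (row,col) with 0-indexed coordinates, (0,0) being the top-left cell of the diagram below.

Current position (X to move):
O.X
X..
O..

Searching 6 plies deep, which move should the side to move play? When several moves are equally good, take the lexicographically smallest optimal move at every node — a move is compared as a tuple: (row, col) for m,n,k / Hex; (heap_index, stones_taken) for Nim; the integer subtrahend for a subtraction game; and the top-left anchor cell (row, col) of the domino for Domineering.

X's best at [O.X/X../O..]: (1,2)

p1 X@[O.X/X../O..]: (0,1)[OXX/X../O..]-1 (1,1)[O.X/XX./O..]+0 (1,2)[O.X/X.X/O..]+1* (2,1)[O.X/X../OX.]+0 (2,2)[O.X/X../O.X]+0
p2 O@[O.X/X.X/O..]: (0,1)[OOX/X.X/O..]-1* (1,1)[O.X/XOX/O..]-1 (2,1)[O.X/X.X/OO.]-1 (2,2)[O.X/X.X/O.O]-1
p3 X@[OOX/X.X/O..]: (1,1)[OOX/XXX/O..]+1* (2,1)[OOX/X.X/OX.]+1 (2,2)[OOX/X.X/O.X]+1
p4 O@[OOX/XXX/O..] terminal -1; root [O.X/X../O..] d6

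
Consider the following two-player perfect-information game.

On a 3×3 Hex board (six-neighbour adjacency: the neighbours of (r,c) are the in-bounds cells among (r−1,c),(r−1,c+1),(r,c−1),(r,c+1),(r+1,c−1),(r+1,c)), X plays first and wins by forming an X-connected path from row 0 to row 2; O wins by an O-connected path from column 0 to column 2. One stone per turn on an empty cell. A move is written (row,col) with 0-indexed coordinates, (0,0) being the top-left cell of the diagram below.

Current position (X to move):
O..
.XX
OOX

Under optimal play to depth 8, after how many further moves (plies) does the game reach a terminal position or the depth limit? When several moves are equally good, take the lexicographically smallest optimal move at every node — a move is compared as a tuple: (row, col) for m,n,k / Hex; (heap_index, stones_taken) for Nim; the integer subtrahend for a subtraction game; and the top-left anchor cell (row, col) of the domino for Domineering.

ply 1, X at O../.XX/OOX | (0,1)=+1→OX./.XX/OOX*; (0,2)=+1→O.X/.XX/OOX; (1,0)=+1→O../XXX/OOX
ply 2: OX./.XX/OOX is terminal -1 (O); from O../.XX/OOX depth 8

PV length from [O../.XX/OOX]: 1 ply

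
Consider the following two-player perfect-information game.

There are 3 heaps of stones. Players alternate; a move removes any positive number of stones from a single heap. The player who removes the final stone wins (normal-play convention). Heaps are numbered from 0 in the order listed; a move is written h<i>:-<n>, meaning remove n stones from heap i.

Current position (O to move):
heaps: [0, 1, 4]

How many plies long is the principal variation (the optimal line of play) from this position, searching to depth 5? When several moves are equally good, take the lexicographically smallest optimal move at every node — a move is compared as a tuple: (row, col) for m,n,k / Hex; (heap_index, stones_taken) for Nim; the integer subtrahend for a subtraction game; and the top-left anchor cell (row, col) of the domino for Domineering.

PV length from [(0,1,4)]: 3 plies

[(0,1,4)] O move#1: h1:-1:-1/(0,0,4), h2:-1:-1/(0,1,3), h2:-2:-1/(0,1,2), h2:-3:+1/(0,1,1)*, h2:-4:-1/(0,1,0)
[(0,1,1)] X move#2: h1:-1:-1/(0,0,1)*, h2:-1:-1/(0,1,0)
[(0,0,1)] O move#3: h2:-1:+1/(0,0,0)*
[(0,0,0)] end (terminal -1, X#4); searched (0,1,4) to 5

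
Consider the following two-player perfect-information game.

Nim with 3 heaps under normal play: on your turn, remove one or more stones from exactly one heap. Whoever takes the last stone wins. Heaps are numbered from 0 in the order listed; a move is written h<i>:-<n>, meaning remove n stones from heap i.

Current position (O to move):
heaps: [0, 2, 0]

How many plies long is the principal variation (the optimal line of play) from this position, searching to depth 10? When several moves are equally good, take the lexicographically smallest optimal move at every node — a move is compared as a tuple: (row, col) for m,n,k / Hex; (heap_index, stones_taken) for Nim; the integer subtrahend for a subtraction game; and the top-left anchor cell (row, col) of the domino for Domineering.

[(0,2,0)] O move#1: h1:-1:-1/(0,1,0), h1:-2:+1/(0,0,0)*
[(0,0,0)] end (terminal -1, X#2); searched (0,2,0) to 10

PV length from [(0,2,0)]: 1 ply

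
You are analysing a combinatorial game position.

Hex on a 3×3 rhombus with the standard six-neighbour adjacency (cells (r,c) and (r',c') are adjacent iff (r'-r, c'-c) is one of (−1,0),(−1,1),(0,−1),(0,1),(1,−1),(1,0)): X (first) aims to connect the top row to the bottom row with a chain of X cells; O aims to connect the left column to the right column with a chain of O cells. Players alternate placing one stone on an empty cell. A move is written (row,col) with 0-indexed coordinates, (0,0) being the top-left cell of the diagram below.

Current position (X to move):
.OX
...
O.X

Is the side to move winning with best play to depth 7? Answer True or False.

X winning at [.OX/.../O.X]: True

ply 1, X at .OX/.../O.X | (0,0)=-1→XOX/.../O.X; (1,0)=-1→.OX/X../O.X; (1,1)=+1→.OX/.X./O.X*; (1,2)=+1→.OX/..X/O.X; (2,1)=+1→.OX/.../OXX
ply 2, O at .OX/.X./O.X | (0,0)=-1→OOX/.X./O.X*; (1,0)=-1→.OX/OX./O.X; (1,2)=-1→.OX/.XO/O.X; (2,1)=-1→.OX/.X./OOX
ply 3, X at OOX/.X./O.X | (1,0)=+1→OOX/XX./O.X*; (1,2)=+1→OOX/.XX/O.X; (2,1)=+1→OOX/.X./OXX
ply 4, O at OOX/XX./O.X | (1,2)=-1→OOX/XXO/O.X*; (2,1)=-1→OOX/XX./OOX
ply 5, X at OOX/XXO/O.X | (2,1)=+1→OOX/XXO/OXX*
ply 6: OOX/XXO/OXX is terminal -1 (O); from .OX/.../O.X depth 7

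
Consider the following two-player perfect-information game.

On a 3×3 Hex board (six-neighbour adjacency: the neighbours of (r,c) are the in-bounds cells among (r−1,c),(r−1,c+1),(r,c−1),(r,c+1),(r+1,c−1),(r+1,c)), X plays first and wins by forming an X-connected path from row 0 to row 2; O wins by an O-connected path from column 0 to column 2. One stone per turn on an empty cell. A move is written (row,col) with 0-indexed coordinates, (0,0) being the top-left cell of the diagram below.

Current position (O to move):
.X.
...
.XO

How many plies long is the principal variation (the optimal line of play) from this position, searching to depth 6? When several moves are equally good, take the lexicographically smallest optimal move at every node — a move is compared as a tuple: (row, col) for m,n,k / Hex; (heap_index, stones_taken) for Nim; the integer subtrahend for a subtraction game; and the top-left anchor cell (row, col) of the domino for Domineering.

PV length from [.X./.../.XO]: 5 plies

[.X./.../.XO] O move#1: (0,0):-1/OX./.../.XO, (0,2):-1/.XO/.../.XO, (1,0):-1/.X./O../.XO, (1,1):+1/.X./.O./.XO*, (1,2):-1/.X./..O/.XO, (2,0):-1/.X./.../OXO
[.X./.O./.XO] X move#2: (0,0):-1/XX./.O./.XO*, (0,2):-1/.XX/.O./.XO, (1,0):-1/.X./XO./.XO, (1,2):-1/.X./.OX/.XO, (2,0):-1/.X./.O./XXO
[XX./.O./.XO] O move#3: (0,2):+1/XXO/.O./.XO*, (1,0):+1/XX./OO./.XO, (1,2):+1/XX./.OO/.XO, (2,0):+1/XX./.O./OXO
[XXO/.O./.XO] X move#4: (1,0):-1/XXO/XO./.XO*, (1,2):-1/XXO/.OX/.XO, (2,0):-1/XXO/.O./XXO
[XXO/XO./.XO] O move#5: (1,2):-1/XXO/XOO/.XO, (2,0):+1/XXO/XO./OXO*
[XXO/XO./OXO] end (terminal -1, X#6); searched .X./.../.XO to 6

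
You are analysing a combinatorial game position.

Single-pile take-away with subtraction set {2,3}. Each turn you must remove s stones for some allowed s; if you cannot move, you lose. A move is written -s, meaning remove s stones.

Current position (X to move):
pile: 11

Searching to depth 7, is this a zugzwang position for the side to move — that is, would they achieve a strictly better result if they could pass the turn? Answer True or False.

zugzwang(11, X) = True

p1 X@[11]: -2[9]-1* -3[8]-1
p2 O@[9]: -2[7]-1 -3[6]+1*
p3 X@[6]: -2[4]-1* -3[3]-1
p4 O@[4]: -2[2]-1 -3[1]+1*
p5 X@[1] terminal -1; root [11] d7
suppose X passes — search the same position with O to move:
pass> p1 O@[11]: -2[9]-1* -3[8]-1
pass> p2 X@[9]: -2[7]-1 -3[6]+1*
pass> p3 O@[6]: -2[4]-1* -3[3]-1
pass> p4 X@[4]: -2[2]-1 -3[1]+1*
pass> p5 O@[1] terminal -1; root [11] d7
for X: play -1, pass +1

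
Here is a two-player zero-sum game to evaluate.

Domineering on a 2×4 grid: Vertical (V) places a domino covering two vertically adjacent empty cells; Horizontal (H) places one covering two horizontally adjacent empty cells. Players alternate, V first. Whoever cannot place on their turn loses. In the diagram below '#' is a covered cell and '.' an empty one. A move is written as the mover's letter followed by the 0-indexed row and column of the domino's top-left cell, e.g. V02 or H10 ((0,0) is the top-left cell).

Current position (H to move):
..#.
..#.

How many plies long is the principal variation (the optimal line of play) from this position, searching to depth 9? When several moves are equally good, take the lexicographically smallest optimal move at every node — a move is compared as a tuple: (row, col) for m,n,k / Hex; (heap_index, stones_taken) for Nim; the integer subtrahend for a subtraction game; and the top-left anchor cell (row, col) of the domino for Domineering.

PV length from [..#./..#.]: 3 plies

ply 1, H at ..#./..#. | H00=+1→###./..#.*; H10=+1→..#./###.
ply 2, V at ###./..#. | V03=-1→####/..##*
ply 3, H at ####/..## | H10=+1→####/####*
ply 4: ####/#### is terminal -1 (V); from ..#./..#. depth 9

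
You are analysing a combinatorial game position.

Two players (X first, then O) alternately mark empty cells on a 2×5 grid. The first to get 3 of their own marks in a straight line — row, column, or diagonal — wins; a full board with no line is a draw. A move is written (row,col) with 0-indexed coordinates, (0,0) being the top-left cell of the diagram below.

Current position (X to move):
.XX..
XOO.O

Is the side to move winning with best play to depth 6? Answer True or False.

X winning at [.XX../XOO.O]: True

ply 1, X at .XX../XOO.O | (0,0)=+1→XXX../XOO.O*; (0,3)=+1→.XXX./XOO.O; (0,4)=-1→.XX.X/XOO.O; (1,3)=+1→.XX../XOOXO
ply 2: XXX../XOO.O is terminal -1 (O); from .XX../XOO.O depth 6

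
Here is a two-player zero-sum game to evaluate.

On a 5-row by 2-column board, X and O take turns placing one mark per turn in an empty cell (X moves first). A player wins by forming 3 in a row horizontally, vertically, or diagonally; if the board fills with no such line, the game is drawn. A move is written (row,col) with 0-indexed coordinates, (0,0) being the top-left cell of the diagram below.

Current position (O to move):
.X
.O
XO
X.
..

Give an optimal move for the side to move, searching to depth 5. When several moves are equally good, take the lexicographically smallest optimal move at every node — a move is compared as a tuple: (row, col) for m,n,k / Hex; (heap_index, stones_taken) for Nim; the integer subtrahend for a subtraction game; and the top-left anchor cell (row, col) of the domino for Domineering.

ply 1, O at .X/.O/XO/X./.. | (0,0)=-1→OX/.O/XO/X./..; (1,0)=-1→.X/OO/XO/X./..; (3,1)=+1→.X/.O/XO/XO/..*; (4,0)=-1→.X/.O/XO/X./O.; (4,1)=-1→.X/.O/XO/X./.O
ply 2: .X/.O/XO/XO/.. is terminal -1 (X); from .X/.O/XO/X./.. depth 5

O's best at [.X/.O/XO/X./..]: (3,1)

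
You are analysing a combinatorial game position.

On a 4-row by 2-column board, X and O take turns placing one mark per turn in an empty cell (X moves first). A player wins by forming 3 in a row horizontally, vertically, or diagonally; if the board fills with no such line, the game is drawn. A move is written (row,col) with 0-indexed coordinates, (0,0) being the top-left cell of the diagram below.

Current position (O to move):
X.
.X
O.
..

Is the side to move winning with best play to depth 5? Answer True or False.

O winning at [X./.X/O./..]: False

ply 1, O at X./.X/O./.. | (0,1)=+0→XO/.X/O./..*; (1,0)=+0→X./OX/O./..; (2,1)=+0→X./.X/OO/..; (3,0)=+0→X./.X/O./O.; (3,1)=+0→X./.X/O./.O
ply 2, X at XO/.X/O./.. | (1,0)=+0→XO/XX/O./..*; (2,1)=+0→XO/.X/OX/..; (3,0)=+0→XO/.X/O./X.; (3,1)=+0→XO/.X/O./.X
ply 3, O at XO/XX/O./.. | (2,1)=+0→XO/XX/OO/..*; (3,0)=+0→XO/XX/O./O.; (3,1)=+0→XO/XX/O./.O
ply 4, X at XO/XX/OO/.. | (3,0)=+0→XO/XX/OO/X.*; (3,1)=+0→XO/XX/OO/.X
ply 5, O at XO/XX/OO/X. | (3,1)=+0→XO/XX/OO/XO*
ply 6: XO/XX/OO/XO is terminal +0 (X); from X./.X/O./.. depth 5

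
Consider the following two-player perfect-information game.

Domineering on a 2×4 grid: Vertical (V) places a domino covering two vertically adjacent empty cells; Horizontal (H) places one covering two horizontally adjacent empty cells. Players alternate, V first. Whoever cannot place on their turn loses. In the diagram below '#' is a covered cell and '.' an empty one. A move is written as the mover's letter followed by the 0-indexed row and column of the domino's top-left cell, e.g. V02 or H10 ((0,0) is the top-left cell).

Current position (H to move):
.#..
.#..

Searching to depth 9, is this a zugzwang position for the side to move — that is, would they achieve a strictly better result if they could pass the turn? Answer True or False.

p1 H@[.#../.#..]: H02[.###/.#..]+1* H12[.#../.###]+1
p2 V@[.###/.#..]: V00[####/##..]-1*
p3 H@[####/##..]: H12[####/####]+1*
p4 V@[####/####] terminal -1; root [.#../.#..] d9
pass branch (V moves first from the same position):
  | p1 V@[.#../.#..]: V00[##../##..]-1 V02[.##./.##.]+1* V03[.#.#/.#.#]+1
  | p2 H@[.##./.##.] terminal -1; root [.#../.#..] d9
H moving scores +1; H passing scores -1

zugzwang(.#../.#.., H) = False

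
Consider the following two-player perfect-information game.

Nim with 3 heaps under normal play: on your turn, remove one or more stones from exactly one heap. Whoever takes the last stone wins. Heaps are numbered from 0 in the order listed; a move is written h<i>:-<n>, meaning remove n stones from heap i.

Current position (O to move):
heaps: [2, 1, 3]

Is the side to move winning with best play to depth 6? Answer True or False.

ply 1, O at (2,1,3) | h0:-1=-1→(1,1,3)*; h0:-2=-1→(0,1,3); h1:-1=-1→(2,0,3); h2:-1=-1→(2,1,2); h2:-2=-1→(2,1,1); h2:-3=-1→(2,1,0)
ply 2, X at (1,1,3) | h0:-1=-1→(0,1,3); h1:-1=-1→(1,0,3); h2:-1=-1→(1,1,2); h2:-2=-1→(1,1,1); h2:-3=+1→(1,1,0)*
ply 3, O at (1,1,0) | h0:-1=-1→(0,1,0)*; h1:-1=-1→(1,0,0)
ply 4, X at (0,1,0) | h1:-1=+1→(0,0,0)*
ply 5: (0,0,0) is terminal -1 (O); from (2,1,3) depth 6

O winning at [(2,1,3)]: False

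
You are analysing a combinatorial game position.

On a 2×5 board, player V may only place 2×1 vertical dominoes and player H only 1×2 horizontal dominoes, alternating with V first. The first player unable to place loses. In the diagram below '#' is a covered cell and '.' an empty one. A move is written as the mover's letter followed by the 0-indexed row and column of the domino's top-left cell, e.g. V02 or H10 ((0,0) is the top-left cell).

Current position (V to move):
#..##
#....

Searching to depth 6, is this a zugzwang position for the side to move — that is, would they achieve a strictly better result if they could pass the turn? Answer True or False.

[#..##/#....] V move#1: V01:-1/##.##/##..., V02:+1/#.###/#.#..*
[#.###/#.#..] H move#2: H13:-1/#.###/#.###*
[#.###/#.###] V move#3: V01:+1/#####/#####*
[#####/#####] end (terminal -1, H#4); searched #..##/#.... to 6
pass branch (H moves first from the same position):
  | [#..##/#....] H move#1: H01:+1/#####/#....*, H11:+1/#..##/###.., H12:-1/#..##/#.##., H13:-1/#..##/#..##
  | [#####/#....] end (terminal -1, V#2); searched #..##/#.... to 6
V moving scores +1; V passing scores -1

zugzwang(#..##/#...., V) = False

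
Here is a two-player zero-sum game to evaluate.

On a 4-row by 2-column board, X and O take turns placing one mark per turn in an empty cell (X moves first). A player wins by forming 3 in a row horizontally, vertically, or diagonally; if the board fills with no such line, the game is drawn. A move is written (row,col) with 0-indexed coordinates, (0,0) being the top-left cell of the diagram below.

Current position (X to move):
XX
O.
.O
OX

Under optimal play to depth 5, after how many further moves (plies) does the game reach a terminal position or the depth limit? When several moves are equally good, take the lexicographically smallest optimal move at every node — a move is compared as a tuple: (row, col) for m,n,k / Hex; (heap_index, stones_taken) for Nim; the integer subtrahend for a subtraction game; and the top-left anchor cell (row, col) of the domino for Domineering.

PV length from [XX/O./.O/OX]: 2 plies

p1 X@[XX/O./.O/OX]: (1,1)[XX/OX/.O/OX]-1 (2,0)[XX/O./XO/OX]+0*
p2 O@[XX/O./XO/OX]: (1,1)[XX/OO/XO/OX]+0*
p3 X@[XX/OO/XO/OX] terminal +0; root [XX/O./.O/OX] d5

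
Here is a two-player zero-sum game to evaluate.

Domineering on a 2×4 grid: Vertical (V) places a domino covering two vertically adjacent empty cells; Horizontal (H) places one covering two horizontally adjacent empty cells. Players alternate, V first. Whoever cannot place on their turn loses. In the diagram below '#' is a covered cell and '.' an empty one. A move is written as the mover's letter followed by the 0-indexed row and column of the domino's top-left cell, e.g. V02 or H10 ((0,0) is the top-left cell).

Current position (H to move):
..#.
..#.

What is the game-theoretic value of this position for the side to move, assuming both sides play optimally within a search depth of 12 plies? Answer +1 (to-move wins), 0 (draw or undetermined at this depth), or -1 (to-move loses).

value(..#./..#., H) = +1

[..#./..#.] H move#1: H00:+1/###./..#.*, H10:+1/..#./###.
[###./..#.] V move#2: V03:-1/####/..##*
[####/..##] H move#3: H10:+1/####/####*
[####/####] end (terminal -1, V#4); searched ..#./..#. to 12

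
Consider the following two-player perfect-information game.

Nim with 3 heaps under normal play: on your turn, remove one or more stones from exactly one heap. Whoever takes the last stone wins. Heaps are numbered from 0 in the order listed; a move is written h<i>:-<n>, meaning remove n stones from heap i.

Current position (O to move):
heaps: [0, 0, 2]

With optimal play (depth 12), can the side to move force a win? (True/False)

p1 O@[(0,0,2)]: h2:-1[(0,0,1)]-1 h2:-2[(0,0,0)]+1*
p2 X@[(0,0,0)] terminal -1; root [(0,0,2)] d12

O winning at [(0,0,2)]: True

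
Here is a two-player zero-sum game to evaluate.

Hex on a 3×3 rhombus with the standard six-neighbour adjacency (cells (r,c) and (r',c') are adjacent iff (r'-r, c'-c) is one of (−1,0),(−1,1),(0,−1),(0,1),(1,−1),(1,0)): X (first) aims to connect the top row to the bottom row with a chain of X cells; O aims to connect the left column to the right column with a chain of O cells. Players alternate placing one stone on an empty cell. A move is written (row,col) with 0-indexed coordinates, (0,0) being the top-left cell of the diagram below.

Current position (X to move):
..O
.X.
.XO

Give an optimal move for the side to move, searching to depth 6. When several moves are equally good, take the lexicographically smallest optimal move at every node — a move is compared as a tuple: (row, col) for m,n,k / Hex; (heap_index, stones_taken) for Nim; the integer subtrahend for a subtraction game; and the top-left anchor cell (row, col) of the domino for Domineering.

X's best at [..O/.X./.XO]: (0,0)

p1 X@[..O/.X./.XO]: (0,0)[X.O/.X./.XO]+1* (0,1)[.XO/.X./.XO]+1 (1,0)[..O/XX./.XO]+1 (1,2)[..O/.XX/.XO]-1 (2,0)[..O/.X./XXO]-1
p2 O@[X.O/.X./.XO]: (0,1)[XOO/.X./.XO]-1* (1,0)[X.O/OX./.XO]-1 (1,2)[X.O/.XO/.XO]-1 (2,0)[X.O/.X./OXO]-1
p3 X@[XOO/.X./.XO]: (1,0)[XOO/XX./.XO]+1* (1,2)[XOO/.XX/.XO]-1 (2,0)[XOO/.X./XXO]-1
p4 O@[XOO/XX./.XO] terminal -1; root [..O/.X./.XO] d6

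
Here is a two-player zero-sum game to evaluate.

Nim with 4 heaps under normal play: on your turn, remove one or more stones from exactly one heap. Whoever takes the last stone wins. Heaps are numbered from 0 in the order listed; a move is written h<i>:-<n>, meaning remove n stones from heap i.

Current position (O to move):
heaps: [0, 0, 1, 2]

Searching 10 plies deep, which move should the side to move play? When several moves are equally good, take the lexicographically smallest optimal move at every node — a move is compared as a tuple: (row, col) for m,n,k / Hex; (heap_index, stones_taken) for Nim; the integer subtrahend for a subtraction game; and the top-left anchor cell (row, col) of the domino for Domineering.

p1 O@[(0,0,1,2)]: h2:-1[(0,0,0,2)]-1 h3:-1[(0,0,1,1)]+1* h3:-2[(0,0,1,0)]-1
p2 X@[(0,0,1,1)]: h2:-1[(0,0,0,1)]-1* h3:-1[(0,0,1,0)]-1
p3 O@[(0,0,0,1)]: h3:-1[(0,0,0,0)]+1*
p4 X@[(0,0,0,0)] terminal -1; root [(0,0,1,2)] d10

O's best at [(0,0,1,2)]: h3:-1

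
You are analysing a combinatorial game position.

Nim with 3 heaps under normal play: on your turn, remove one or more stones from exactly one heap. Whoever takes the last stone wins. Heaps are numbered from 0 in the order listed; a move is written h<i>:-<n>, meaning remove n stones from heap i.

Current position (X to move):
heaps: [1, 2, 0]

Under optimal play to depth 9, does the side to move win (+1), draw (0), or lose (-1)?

ply 1, X at (1,2,0) | h0:-1=-1→(0,2,0); h1:-1=+1→(1,1,0)*; h1:-2=-1→(1,0,0)
ply 2, O at (1,1,0) | h0:-1=-1→(0,1,0)*; h1:-1=-1→(1,0,0)
ply 3, X at (0,1,0) | h1:-1=+1→(0,0,0)*
ply 4: (0,0,0) is terminal -1 (O); from (1,2,0) depth 9

value((1,2,0), X) = +1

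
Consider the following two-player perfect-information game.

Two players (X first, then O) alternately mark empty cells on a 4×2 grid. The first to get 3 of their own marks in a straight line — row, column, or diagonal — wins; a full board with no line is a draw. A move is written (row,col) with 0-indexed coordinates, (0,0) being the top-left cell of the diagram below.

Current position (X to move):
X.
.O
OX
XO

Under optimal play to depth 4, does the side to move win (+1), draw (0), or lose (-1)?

value(X./.O/OX/XO, X) = 0

p1 X@[X./.O/OX/XO]: (0,1)[XX/.O/OX/XO]+0* (1,0)[X./XO/OX/XO]+0
p2 O@[XX/.O/OX/XO]: (1,0)[XX/OO/OX/XO]+0*
p3 X@[XX/OO/OX/XO] terminal +0; root [X./.O/OX/XO] d4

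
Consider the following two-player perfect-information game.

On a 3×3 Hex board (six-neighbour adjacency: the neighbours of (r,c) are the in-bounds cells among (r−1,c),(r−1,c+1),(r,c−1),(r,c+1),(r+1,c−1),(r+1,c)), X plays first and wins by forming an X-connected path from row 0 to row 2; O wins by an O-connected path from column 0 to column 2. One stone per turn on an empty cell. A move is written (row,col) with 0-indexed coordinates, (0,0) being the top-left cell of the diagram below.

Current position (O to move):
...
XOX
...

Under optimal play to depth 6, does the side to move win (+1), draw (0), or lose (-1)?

ply 1, O at .../XOX/... | (0,0)=-1→O../XOX/...*; (0,1)=-1→.O./XOX/...; (0,2)=-1→..O/XOX/...; (2,0)=-1→.../XOX/O..; (2,1)=-1→.../XOX/.O.; (2,2)=-1→.../XOX/..O
ply 2, X at O../XOX/... | (0,1)=+1→OX./XOX/...*; (0,2)=+1→O.X/XOX/...; (2,0)=+1→O../XOX/X..; (2,1)=-1→O../XOX/.X.; (2,2)=-1→O../XOX/..X
ply 3, O at OX./XOX/... | (0,2)=-1→OXO/XOX/...*; (2,0)=-1→OX./XOX/O..; (2,1)=-1→OX./XOX/.O.; (2,2)=-1→OX./XOX/..O
ply 4, X at OXO/XOX/... | (2,0)=+1→OXO/XOX/X..*; (2,1)=-1→OXO/XOX/.X.; (2,2)=-1→OXO/XOX/..X
ply 5: OXO/XOX/X.. is terminal -1 (O); from .../XOX/... depth 6

value(.../XOX/..., O) = -1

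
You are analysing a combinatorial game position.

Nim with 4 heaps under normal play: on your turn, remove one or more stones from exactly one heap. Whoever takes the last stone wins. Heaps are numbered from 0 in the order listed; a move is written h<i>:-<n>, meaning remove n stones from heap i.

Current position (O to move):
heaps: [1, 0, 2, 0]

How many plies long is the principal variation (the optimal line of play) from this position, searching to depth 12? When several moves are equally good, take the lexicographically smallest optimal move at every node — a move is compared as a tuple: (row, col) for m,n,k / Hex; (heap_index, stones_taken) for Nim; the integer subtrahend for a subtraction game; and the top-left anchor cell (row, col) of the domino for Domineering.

PV length from [(1,0,2,0)]: 3 plies

[(1,0,2,0)] O move#1: h0:-1:-1/(0,0,2,0), h2:-1:+1/(1,0,1,0)*, h2:-2:-1/(1,0,0,0)
[(1,0,1,0)] X move#2: h0:-1:-1/(0,0,1,0)*, h2:-1:-1/(1,0,0,0)
[(0,0,1,0)] O move#3: h2:-1:+1/(0,0,0,0)*
[(0,0,0,0)] end (terminal -1, X#4); searched (1,0,2,0) to 12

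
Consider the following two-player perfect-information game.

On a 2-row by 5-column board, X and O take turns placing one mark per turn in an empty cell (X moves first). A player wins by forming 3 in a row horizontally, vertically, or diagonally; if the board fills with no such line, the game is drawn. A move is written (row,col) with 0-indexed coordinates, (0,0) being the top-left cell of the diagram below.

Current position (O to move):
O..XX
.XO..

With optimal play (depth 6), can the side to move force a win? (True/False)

[O..XX/.XO..] O move#1: (0,1):-1/OO.XX/.XO.., (0,2):+0/O.OXX/.XO..*, (1,0):-1/O..XX/OXO.., (1,3):-1/O..XX/.XOO., (1,4):-1/O..XX/.XO.O
[O.OXX/.XO..] X move#2: (0,1):+0/OXOXX/.XO..*, (1,0):-1/O.OXX/XXO.., (1,3):-1/O.OXX/.XOX., (1,4):-1/O.OXX/.XO.X
[OXOXX/.XO..] O move#3: (1,0):+0/OXOXX/OXO..*, (1,3):+0/OXOXX/.XOO., (1,4):+0/OXOXX/.XO.O
[OXOXX/OXO..] X move#4: (1,3):+0/OXOXX/OXOX.*, (1,4):+0/OXOXX/OXO.X
[OXOXX/OXOX.] O move#5: (1,4):+0/OXOXX/OXOXO*
[OXOXX/OXOXO] end (terminal +0, X#6); searched O..XX/.XO.. to 6

O winning at [O..XX/.XO..]: False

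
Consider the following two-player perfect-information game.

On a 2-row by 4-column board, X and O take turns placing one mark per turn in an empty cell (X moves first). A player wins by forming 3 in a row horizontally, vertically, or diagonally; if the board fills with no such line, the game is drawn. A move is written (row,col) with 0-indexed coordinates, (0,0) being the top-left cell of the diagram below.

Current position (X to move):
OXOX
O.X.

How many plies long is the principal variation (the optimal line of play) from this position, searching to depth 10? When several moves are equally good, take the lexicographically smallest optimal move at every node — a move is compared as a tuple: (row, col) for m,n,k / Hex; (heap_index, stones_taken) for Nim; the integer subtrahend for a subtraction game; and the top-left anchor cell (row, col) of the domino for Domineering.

PV length from [OXOX/O.X.]: 2 plies

p1 X@[OXOX/O.X.]: (1,1)[OXOX/OXX.]+0* (1,3)[OXOX/O.XX]+0
p2 O@[OXOX/OXX.]: (1,3)[OXOX/OXXO]+0*
p3 X@[OXOX/OXXO] terminal +0; root [OXOX/O.X.] d10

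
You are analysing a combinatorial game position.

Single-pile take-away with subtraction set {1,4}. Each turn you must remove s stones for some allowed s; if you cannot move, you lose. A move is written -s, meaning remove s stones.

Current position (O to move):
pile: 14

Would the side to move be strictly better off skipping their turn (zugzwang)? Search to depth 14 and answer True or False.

[14] O move#1: -1:-1/13, -4:+1/10*
[10] X move#2: -1:-1/9*, -4:-1/6
[9] O move#3: -1:-1/8, -4:+1/5*
[5] X move#4: -1:-1/4*, -4:-1/1
[4] O move#5: -1:-1/3, -4:+1/0*
[0] end (terminal -1, X#6); searched 14 to 14
suppose O passes — search the same position with X to move:
pass> [14] X move#1: -1:-1/13, -4:+1/10*
pass> [10] O move#2: -1:-1/9*, -4:-1/6
pass> [9] X move#3: -1:-1/8, -4:+1/5*
pass> [5] O move#4: -1:-1/4*, -4:-1/1
pass> [4] X move#5: -1:-1/3, -4:+1/0*
pass> [0] end (terminal -1, O#6); searched 14 to 14
for O: play +1, pass -1

zugzwang(14, O) = False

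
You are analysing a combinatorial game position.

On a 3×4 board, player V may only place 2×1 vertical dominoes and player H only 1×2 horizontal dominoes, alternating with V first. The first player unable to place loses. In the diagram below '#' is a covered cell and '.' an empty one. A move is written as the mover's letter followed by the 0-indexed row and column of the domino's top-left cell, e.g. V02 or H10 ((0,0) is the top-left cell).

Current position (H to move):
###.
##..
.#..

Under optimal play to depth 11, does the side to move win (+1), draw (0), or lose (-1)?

ply 1, H at ###./##../.#.. | H12=+1→###./####/.#..*; H22=-1→###./##../.###
ply 2: ###./####/.#.. is terminal -1 (V); from ###./##../.#.. depth 11

value(###./##../.#.., H) = +1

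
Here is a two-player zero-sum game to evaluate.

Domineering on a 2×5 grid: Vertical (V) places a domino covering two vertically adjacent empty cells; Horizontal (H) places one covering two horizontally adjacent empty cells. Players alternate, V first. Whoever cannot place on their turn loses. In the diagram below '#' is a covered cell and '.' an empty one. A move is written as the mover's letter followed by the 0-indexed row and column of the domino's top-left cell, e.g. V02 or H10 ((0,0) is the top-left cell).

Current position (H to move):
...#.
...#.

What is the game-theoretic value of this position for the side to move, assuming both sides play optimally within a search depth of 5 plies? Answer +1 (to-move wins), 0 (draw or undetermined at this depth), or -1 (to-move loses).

value(...#./...#., H) = -1

p1 H@[...#./...#.]: H00[##.#./...#.]-1* H01[.###./...#.]-1 H10[...#./##.#.]-1 H11[...#./.###.]-1
p2 V@[##.#./...#.]: V02[####./..##.]+1* V04[##.##/...##]-1
p3 H@[####./..##.]: H10[####./####.]-1*
p4 V@[####./####.]: V04[#####/#####]+1*
p5 H@[#####/#####] terminal -1; root [...#./...#.] d5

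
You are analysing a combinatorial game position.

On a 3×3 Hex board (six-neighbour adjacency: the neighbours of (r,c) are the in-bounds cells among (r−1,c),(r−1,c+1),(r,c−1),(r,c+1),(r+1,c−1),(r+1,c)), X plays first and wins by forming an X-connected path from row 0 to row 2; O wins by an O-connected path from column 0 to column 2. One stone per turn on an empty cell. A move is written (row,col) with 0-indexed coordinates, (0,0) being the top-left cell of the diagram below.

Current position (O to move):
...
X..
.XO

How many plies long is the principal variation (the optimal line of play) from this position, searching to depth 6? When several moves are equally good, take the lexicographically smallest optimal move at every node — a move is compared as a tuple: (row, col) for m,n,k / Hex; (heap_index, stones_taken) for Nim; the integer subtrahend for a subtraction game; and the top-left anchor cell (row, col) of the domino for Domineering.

p1 O@[.../X../.XO]: (0,0)[O../X../.XO]-1* (0,1)[.O./X../.XO]-1 (0,2)[..O/X../.XO]-1 (1,1)[.../XO./.XO]-1 (1,2)[.../X.O/.XO]-1 (2,0)[.../X../OXO]-1
p2 X@[O../X../.XO]: (0,1)[OX./X../.XO]+1* (0,2)[O.X/X../.XO]+1 (1,1)[O../XX./.XO]+1 (1,2)[O../X.X/.XO]+1 (2,0)[O../X../XXO]+1
p3 O@[OX./X../.XO]: (0,2)[OXO/X../.XO]-1* (1,1)[OX./XO./.XO]-1 (1,2)[OX./X.O/.XO]-1 (2,0)[OX./X../OXO]-1
p4 X@[OXO/X../.XO]: (1,1)[OXO/XX./.XO]+1* (1,2)[OXO/X.X/.XO]+1 (2,0)[OXO/X../XXO]+1
p5 O@[OXO/XX./.XO] terminal -1; root [.../X../.XO] d6

PV length from [.../X../.XO]: 4 plies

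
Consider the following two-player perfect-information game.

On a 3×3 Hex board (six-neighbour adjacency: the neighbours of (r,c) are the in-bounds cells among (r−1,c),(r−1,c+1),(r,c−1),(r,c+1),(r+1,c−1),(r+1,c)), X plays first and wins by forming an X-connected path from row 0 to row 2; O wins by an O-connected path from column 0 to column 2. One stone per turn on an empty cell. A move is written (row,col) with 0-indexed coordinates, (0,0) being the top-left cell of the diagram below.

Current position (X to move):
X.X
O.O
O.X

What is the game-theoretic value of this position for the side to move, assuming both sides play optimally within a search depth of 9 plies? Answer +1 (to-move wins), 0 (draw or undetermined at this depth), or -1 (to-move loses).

value(X.X/O.O/O.X, X) = -1

p1 X@[X.X/O.O/O.X]: (0,1)[XXX/O.O/O.X]-1* (1,1)[X.X/OXO/O.X]-1 (2,1)[X.X/O.O/OXX]-1
p2 O@[XXX/O.O/O.X]: (1,1)[XXX/OOO/O.X]+1* (2,1)[XXX/O.O/OOX]+1
p3 X@[XXX/OOO/O.X] terminal -1; root [X.X/O.O/O.X] d9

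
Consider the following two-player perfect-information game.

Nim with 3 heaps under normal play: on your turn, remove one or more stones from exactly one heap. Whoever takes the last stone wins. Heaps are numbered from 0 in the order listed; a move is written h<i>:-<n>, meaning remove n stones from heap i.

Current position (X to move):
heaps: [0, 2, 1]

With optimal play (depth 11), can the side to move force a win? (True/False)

X winning at [(0,2,1)]: True

ply 1, X at (0,2,1) | h1:-1=+1→(0,1,1)*; h1:-2=-1→(0,0,1); h2:-1=-1→(0,2,0)
ply 2, O at (0,1,1) | h1:-1=-1→(0,0,1)*; h2:-1=-1→(0,1,0)
ply 3, X at (0,0,1) | h2:-1=+1→(0,0,0)*
ply 4: (0,0,0) is terminal -1 (O); from (0,2,1) depth 11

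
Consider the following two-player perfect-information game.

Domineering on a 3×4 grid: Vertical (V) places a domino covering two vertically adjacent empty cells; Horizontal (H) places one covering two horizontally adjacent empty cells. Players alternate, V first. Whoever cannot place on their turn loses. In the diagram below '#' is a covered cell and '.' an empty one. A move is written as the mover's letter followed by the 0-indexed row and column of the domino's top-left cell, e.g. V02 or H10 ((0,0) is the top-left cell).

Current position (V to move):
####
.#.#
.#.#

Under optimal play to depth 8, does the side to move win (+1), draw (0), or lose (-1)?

ply 1, V at ####/.#.#/.#.# | V10=+1→####/##.#/##.#*; V12=+1→####/.###/.###
ply 2: ####/##.#/##.# is terminal -1 (H); from ####/.#.#/.#.# depth 8

value(####/.#.#/.#.#, V) = +1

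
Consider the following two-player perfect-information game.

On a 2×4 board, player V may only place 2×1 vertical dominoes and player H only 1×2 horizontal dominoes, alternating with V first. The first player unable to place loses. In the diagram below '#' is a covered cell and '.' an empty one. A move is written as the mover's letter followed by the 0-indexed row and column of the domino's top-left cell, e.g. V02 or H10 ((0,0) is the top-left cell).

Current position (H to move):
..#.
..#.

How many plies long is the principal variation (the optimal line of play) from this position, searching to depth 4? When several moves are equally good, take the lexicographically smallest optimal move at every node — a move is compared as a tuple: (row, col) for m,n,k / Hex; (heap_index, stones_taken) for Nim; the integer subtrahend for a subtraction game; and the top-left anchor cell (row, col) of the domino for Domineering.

PV length from [..#./..#.]: 3 plies

p1 H@[..#./..#.]: H00[###./..#.]+1* H10[..#./###.]+1
p2 V@[###./..#.]: V03[####/..##]-1*
p3 H@[####/..##]: H10[####/####]+1*
p4 V@[####/####] terminal -1; root [..#./..#.] d4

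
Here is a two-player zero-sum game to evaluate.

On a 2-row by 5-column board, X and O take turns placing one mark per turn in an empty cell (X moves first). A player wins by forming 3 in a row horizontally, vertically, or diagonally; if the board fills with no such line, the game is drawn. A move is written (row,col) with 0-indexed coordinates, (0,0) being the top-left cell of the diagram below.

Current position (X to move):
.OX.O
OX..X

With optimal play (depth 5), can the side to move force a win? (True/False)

p1 X@[.OX.O/OX..X]: (0,0)[XOX.O/OX..X]+0* (0,3)[.OXXO/OX..X]+0 (1,2)[.OX.O/OXX.X]+0 (1,3)[.OX.O/OX.XX]+0
p2 O@[XOX.O/OX..X]: (0,3)[XOXOO/OX..X]+0* (1,2)[XOX.O/OXO.X]+0 (1,3)[XOX.O/OX.OX]+0
p3 X@[XOXOO/OX..X]: (1,2)[XOXOO/OXX.X]+0* (1,3)[XOXOO/OX.XX]+0
p4 O@[XOXOO/OXX.X]: (1,3)[XOXOO/OXXOX]+0*
p5 X@[XOXOO/OXXOX] terminal +0; root [.OX.O/OX..X] d5

X winning at [.OX.O/OX..X]: False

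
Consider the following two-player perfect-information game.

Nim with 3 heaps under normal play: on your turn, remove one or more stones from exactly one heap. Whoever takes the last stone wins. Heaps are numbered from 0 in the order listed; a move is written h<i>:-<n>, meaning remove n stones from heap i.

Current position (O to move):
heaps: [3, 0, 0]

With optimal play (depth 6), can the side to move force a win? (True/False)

p1 O@[(3,0,0)]: h0:-1[(2,0,0)]-1 h0:-2[(1,0,0)]-1 h0:-3[(0,0,0)]+1*
p2 X@[(0,0,0)] terminal -1; root [(3,0,0)] d6

O winning at [(3,0,0)]: True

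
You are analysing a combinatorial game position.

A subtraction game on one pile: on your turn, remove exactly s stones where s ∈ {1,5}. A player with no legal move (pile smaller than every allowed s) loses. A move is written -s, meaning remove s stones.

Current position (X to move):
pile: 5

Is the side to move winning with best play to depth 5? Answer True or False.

[5] X move#1: -1:+1/4*, -5:+1/0
[4] O move#2: -1:-1/3*
[3] X move#3: -1:+1/2*
[2] O move#4: -1:-1/1*
[1] X move#5: -1:+1/0*
[0] end (terminal -1, O#6); searched 5 to 5

X winning at [5]: True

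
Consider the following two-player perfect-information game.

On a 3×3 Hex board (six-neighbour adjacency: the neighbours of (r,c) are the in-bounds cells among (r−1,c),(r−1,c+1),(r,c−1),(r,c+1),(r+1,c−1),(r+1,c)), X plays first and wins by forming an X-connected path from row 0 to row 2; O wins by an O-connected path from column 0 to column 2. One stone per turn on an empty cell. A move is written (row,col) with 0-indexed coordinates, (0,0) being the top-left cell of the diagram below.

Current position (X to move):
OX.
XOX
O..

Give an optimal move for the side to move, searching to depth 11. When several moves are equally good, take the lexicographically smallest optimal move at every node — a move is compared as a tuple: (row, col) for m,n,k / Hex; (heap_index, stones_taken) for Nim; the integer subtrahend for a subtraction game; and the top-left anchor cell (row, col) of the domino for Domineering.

X's best at [OX./XOX/O..]: (0,2)

p1 X@[OX./XOX/O..]: (0,2)[OXX/XOX/O..]+1* (2,1)[OX./XOX/OX.]-1 (2,2)[OX./XOX/O.X]-1
p2 O@[OXX/XOX/O..]: (2,1)[OXX/XOX/OO.]-1* (2,2)[OXX/XOX/O.O]-1
p3 X@[OXX/XOX/OO.]: (2,2)[OXX/XOX/OOX]+1*
p4 O@[OXX/XOX/OOX] terminal -1; root [OX./XOX/O..] d11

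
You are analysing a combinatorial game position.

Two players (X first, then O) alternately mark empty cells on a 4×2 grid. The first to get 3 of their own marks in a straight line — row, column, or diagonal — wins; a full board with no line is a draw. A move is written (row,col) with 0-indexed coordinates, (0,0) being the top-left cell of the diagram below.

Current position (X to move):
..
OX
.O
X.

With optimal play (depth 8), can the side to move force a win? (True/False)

X winning at [../OX/.O/X.]: False

p1 X@[../OX/.O/X.]: (0,0)[X./OX/.O/X.]+0* (0,1)[.X/OX/.O/X.]+0 (2,0)[../OX/XO/X.]+0 (3,1)[../OX/.O/XX]+0
p2 O@[X./OX/.O/X.]: (0,1)[XO/OX/.O/X.]+0* (2,0)[X./OX/OO/X.]+0 (3,1)[X./OX/.O/XO]+0
p3 X@[XO/OX/.O/X.]: (2,0)[XO/OX/XO/X.]+0* (3,1)[XO/OX/.O/XX]+0
p4 O@[XO/OX/XO/X.]: (3,1)[XO/OX/XO/XO]+0*
p5 X@[XO/OX/XO/XO] terminal +0; root [../OX/.O/X.] d8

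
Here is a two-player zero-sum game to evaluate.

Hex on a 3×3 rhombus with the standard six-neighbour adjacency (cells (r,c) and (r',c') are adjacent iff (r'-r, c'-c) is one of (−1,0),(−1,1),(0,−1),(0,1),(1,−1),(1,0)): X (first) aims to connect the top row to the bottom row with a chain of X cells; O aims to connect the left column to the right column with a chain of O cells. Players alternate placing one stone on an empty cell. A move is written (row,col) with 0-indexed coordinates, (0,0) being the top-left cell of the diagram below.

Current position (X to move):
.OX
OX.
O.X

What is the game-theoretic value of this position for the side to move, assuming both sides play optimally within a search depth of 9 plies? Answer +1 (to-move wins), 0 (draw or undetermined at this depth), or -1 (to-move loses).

value(.OX/OX./O.X, X) = +1

[.OX/OX./O.X] X move#1: (0,0):+1/XOX/OX./O.X*, (1,2):+1/.OX/OXX/O.X, (2,1):+1/.OX/OX./OXX
[XOX/OX./O.X] O move#2: (1,2):-1/XOX/OXO/O.X*, (2,1):-1/XOX/OX./OOX
[XOX/OXO/O.X] X move#3: (2,1):+1/XOX/OXO/OXX*
[XOX/OXO/OXX] end (terminal -1, O#4); searched .OX/OX./O.X to 9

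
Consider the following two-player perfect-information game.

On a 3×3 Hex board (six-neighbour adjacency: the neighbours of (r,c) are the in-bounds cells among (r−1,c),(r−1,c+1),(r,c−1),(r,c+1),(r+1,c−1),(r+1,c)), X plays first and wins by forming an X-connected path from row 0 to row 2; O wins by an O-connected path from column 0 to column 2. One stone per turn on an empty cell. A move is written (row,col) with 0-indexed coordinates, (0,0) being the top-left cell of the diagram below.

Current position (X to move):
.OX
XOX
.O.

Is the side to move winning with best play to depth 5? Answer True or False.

ply 1, X at .OX/XOX/.O. | (0,0)=+1→XOX/XOX/.O.*; (2,0)=+1→.OX/XOX/XO.; (2,2)=+1→.OX/XOX/.OX
ply 2, O at XOX/XOX/.O. | (2,0)=-1→XOX/XOX/OO.*; (2,2)=-1→XOX/XOX/.OO
ply 3, X at XOX/XOX/OO. | (2,2)=+1→XOX/XOX/OOX*
ply 4: XOX/XOX/OOX is terminal -1 (O); from .OX/XOX/.O. depth 5

X winning at [.OX/XOX/.O.]: True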